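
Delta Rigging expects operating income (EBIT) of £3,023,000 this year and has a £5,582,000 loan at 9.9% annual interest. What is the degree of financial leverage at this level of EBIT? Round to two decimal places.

Annual interest charges come to £552,618.00.
Degree of financial leverage = EBIT / (EBIT − interest) = £3,023,000 / £2,470,382.00 = 1.2237.

1.22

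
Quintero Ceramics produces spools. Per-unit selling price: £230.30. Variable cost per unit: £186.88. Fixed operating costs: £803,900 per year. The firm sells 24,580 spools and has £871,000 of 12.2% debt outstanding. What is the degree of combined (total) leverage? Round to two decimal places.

6.79

Total contribution margin = 24,580 × £43.42 = £1,067,263.60.
Subtracting fixed costs: EBIT = £1,067,263.60 − £803,900 = £263,363.60. Interest = £106,262.00.
DOL = £1,067,263.60 ÷ £263,363.60 = 4.0524; DFL = £263,363.60 ÷ £157,101.60 = 1.6764.
Combined leverage = 4.0524 × 1.6764 = 6.7934.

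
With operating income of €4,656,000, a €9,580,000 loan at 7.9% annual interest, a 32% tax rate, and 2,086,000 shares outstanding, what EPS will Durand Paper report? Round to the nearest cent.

Pre-tax income = €4,656,000 − €756,820.00 = €3,899,180.00.
After tax at 32%: net income = €3,899,180.00 × 0.68 = €2,651,442.40.
Per share: €2,651,442.40 / 2,086,000 shares = €1.27.

€1.27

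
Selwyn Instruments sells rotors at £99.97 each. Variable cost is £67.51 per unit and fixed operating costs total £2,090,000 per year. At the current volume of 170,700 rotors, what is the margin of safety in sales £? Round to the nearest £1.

£10,628,117

Each unit contributes £99.97 − £67.51 = £32.46. Break-even units = £2,090,000 ÷ £32.46 = 64,386.94; break-even revenue = 64,386.94 × £99.97 = £6,436,762.17.
Current sales = 170,700 × £99.97 = £17,064,879.00.
Margin of safety = £17,064,879.00 − £6,436,762.17 = £10,628,117.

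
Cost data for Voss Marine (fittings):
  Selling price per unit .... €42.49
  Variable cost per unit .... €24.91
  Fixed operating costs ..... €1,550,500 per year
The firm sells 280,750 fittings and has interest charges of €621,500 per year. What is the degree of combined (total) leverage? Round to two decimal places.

1.79

Contribution at this volume is 280,750 × €17.58 = €4,935,585.00.
Operating income = contribution − fixed costs = €4,935,585.00 − €1,550,500 = €3,385,085.00. Interest = €621,500.00.
DOL = €4,935,585.00 ÷ €3,385,085.00 = 1.4580; DFL = €3,385,085.00 ÷ €2,763,585.00 = 1.2249.
DCL = DOL × DFL = 1.4580 × 1.2249 = 1.7859.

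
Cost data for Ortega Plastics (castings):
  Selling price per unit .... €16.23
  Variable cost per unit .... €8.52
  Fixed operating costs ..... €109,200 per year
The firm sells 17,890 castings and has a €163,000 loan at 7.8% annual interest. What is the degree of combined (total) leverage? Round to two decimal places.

At 17,890 units, contribution = 17,890 × €7.71 = €137,931.90.
EBIT = €137,931.90 − €109,200 = €28,731.90. Interest = €12,714.00.
DOL = €137,931.90 ÷ €28,731.90 = 4.8007; DFL = €28,731.90 ÷ €16,017.90 = 1.7937.
DCL = DOL × DFL = 4.8007 × 1.7937 = 8.6110.

8.61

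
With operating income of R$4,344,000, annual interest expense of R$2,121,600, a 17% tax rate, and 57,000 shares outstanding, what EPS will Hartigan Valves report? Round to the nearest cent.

Pre-tax income = R$4,344,000 − R$2,121,600.00 = R$2,222,400.00.
After tax at 17%: net income = R$2,222,400.00 × 0.83 = R$1,844,592.00.
EPS = R$1,844,592.00 ÷ 57,000 = R$32.36.

R$32.36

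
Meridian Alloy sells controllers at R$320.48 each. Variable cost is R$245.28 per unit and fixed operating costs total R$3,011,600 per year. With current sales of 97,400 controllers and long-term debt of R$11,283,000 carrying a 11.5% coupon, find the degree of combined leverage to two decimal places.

Total contribution margin = 97,400 × R$75.20 = R$7,324,480.00.
Subtracting fixed costs: EBIT = R$7,324,480.00 − R$3,011,600 = R$4,312,880.00. Interest = R$1,297,545.00.
DOL = R$7,324,480.00 ÷ R$4,312,880.00 = 1.6983; DFL = R$4,312,880.00 ÷ R$3,015,335.00 = 1.4303.
DCL = DOL × DFL = 1.6983 × 1.4303 = 2.4291.

2.43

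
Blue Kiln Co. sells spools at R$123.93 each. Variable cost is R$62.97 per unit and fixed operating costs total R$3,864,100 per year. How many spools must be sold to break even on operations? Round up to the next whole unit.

Unit CM = price − variable cost = R$123.93 − R$62.97 = R$60.96.
Break-even Q = R$3,864,100 / R$60.96 = 63,387.47 → 63,388 spools.

63,388 spools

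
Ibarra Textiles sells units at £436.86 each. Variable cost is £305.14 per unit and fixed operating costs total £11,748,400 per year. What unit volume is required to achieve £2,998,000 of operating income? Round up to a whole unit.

Each unit contributes £436.86 − £305.14 = £131.72.
Units = (FC + target) / CM = (£11,748,400 + £2,998,000) / £131.72 = 111,952.63, so 111,953 units.

111,953 units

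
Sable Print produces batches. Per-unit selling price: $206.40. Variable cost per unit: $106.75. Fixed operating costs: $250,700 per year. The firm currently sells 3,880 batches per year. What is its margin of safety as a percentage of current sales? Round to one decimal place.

Contribution margin per unit = $206.40 − $106.75 = $99.65. Break-even units = $250,700 ÷ $99.65 = 2,515.81; break-even revenue = 2,515.81 × $206.40 = $519,262.22.
Actual sales revenue = 3,880 × $206.40 = $800,832.00.
Margin of safety = ($800,832.00 − $519,262.22) ÷ $800,832.00 = 35.2%.

35.2%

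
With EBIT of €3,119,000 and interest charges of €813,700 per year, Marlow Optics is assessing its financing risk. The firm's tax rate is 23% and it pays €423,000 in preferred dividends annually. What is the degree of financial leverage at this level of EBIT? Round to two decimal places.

1.78

Annual interest charges come to €813,700.00.
Pre-tax preferred-dividend burden = €423,000 ÷ (1 − 0.23) = €549,350.65.
DFL = EBIT ÷ [EBIT − I − D_p/(1−t)] = €3,119,000 ÷ [€3,119,000 − €813,700.00 − €549,350.65] = €3,119,000 ÷ €1,755,949.35 = 1.7762.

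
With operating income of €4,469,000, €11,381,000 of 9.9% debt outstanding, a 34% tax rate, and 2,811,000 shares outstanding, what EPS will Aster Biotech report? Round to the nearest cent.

Interest = €1,126,719.00, so EBT = €4,469,000 − €1,126,719.00 = €3,342,281.00.
After tax at 34%: net income = €3,342,281.00 × 0.66 = €2,205,905.46.
Per share: €2,205,905.46 / 2,811,000 shares = €0.78.

€0.78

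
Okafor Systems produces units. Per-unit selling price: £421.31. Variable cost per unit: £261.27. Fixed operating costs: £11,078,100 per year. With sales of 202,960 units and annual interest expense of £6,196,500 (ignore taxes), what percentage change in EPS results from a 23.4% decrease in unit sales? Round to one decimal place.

-50.0%

Contribution at this volume is 202,960 × £160.04 = £32,481,718.40.
EBIT = £32,481,718.40 − £11,078,100 = £21,403,618.40.
Interest = £6,196,500.00, so EBIT − I = £15,207,118.40.
Degree of combined leverage = contribution ÷ (EBIT − I) = £32,481,718.40 ÷ £15,207,118.40 = 2.1360.
EPS therefore changes by 2.1360 × (-23.4%) = -50.0%.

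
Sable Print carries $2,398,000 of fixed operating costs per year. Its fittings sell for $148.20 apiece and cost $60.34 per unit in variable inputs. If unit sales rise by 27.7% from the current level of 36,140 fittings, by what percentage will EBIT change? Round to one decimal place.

+113.2%

Total contribution margin = 36,140 × $87.86 = $3,175,260.40.
Operating income = contribution − fixed costs = $3,175,260.40 − $2,398,000 = $777,260.40.
DOL = contribution ÷ EBIT = $3,175,260.40 ÷ $777,260.40 = 4.0852.
So EBIT moves 4.0852 × (+27.7%) = +113.2%.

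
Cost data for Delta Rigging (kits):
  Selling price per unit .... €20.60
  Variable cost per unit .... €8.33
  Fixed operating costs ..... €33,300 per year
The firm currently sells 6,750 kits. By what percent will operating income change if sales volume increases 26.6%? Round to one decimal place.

+44.5%

Contribution at this volume is 6,750 × €12.27 = €82,822.50.
Subtracting fixed costs: EBIT = €82,822.50 − €33,300 = €49,522.50.
DOL = contribution ÷ EBIT = €82,822.50 ÷ €49,522.50 = 1.6724.
So EBIT moves 1.6724 × (+26.6%) = +44.5%.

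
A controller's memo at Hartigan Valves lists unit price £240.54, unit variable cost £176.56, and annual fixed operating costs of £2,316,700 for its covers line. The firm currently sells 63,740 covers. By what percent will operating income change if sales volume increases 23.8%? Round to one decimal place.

At 63,740 units, contribution = 63,740 × £63.98 = £4,078,085.20.
EBIT = £4,078,085.20 − £2,316,700 = £1,761,385.20.
Degree of operating leverage = £4,078,085.20 / £1,761,385.20 = 2.3153.
%ΔEBIT = DOL × %ΔSales = 2.3153 × +23.8% = +55.1%.

+55.1%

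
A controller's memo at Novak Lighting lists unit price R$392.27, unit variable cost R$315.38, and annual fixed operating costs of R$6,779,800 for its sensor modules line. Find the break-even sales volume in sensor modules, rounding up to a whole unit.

Contribution margin per unit = R$392.27 − R$315.38 = R$76.89.
Break-even Q = R$6,779,800 / R$76.89 = 88,175.32 → 88,176 sensor modules.

88,176 sensor modules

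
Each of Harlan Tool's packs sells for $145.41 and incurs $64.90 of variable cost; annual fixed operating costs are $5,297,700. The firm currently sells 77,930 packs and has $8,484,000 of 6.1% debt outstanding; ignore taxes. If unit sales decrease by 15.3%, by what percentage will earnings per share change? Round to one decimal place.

-209.2%

At 77,930 units, contribution = 77,930 × $80.51 = $6,274,144.30.
EBIT = $6,274,144.30 − $5,297,700 = $976,444.30.
Interest = $517,524.00, so EBIT − I = $458,920.30.
DCL = total CM / (EBIT − I) = $6,274,144.30 / $458,920.30 = 13.6715.
%ΔEPS = DCL × %ΔSales = 13.6715 × -15.3% = -209.2%.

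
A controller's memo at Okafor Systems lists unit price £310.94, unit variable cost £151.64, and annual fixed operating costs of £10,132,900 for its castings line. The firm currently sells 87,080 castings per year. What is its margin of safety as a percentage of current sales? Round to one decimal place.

27.0%

Each unit contributes £310.94 − £151.64 = £159.30. Break-even units = £10,132,900 ÷ £159.30 = 63,608.91; break-even revenue = 63,608.91 × £310.94 = £19,778,555.72.
Actual sales revenue = 87,080 × £310.94 = £27,076,655.20.
Margin of safety = (£27,076,655.20 − £19,778,555.72) ÷ £27,076,655.20 = 27.0%.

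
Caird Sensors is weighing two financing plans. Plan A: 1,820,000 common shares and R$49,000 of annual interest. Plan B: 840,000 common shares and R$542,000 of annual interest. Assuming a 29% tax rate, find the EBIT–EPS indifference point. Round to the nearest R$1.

At indifference, (EBIT − 49,000)(1 − t)/1,820,000 = (EBIT − 542,000)(1 − t)/840,000.
Cancelling (1 − t) and cross-multiplying: 840,000·(EBIT − 49,000) = 1,820,000·(EBIT − 542,000).
EBIT × (1,820,000 − 840,000) = 542,000 × 1,820,000 − 49,000 × 840,000 = 945,280,000,000, so EBIT = 945,280,000,000 ÷ 980,000 = 964,571.43.

R$964,571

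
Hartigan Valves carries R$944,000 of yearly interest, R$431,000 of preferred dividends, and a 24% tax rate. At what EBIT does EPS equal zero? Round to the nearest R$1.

R$1,511,105

Grossing the preferred dividend up to pre-tax terms: R$431,000 / (1 − 0.24) = R$567,105.26.
Financial break-even EBIT = interest + D_p ÷ (1 − t) = R$944,000 + R$567,105.26 = R$1,511,105.26.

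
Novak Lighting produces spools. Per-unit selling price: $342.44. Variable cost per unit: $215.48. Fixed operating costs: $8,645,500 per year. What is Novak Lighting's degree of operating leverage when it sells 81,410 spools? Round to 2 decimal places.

6.11

At 81,410 units, contribution = 81,410 × $126.96 = $10,335,813.60.
Operating income = contribution − fixed costs = $10,335,813.60 − $8,645,500 = $1,690,313.60.
DOL = contribution ÷ EBIT = $10,335,813.60 ÷ $1,690,313.60 = 6.1147.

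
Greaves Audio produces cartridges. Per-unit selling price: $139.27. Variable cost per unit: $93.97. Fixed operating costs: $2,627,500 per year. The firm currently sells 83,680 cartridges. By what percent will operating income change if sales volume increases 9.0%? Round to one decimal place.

Contribution at this volume is 83,680 × $45.30 = $3,790,704.00.
EBIT = $3,790,704.00 − $2,627,500 = $1,163,204.00.
DOL = contribution ÷ EBIT = $3,790,704.00 ÷ $1,163,204.00 = 3.2588.
%ΔEBIT = DOL × %ΔSales = 3.2588 × +9.0% = +29.3%.

+29.3%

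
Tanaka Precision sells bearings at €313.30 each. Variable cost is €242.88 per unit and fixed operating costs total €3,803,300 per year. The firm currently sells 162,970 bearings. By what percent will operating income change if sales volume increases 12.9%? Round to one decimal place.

Total contribution margin = 162,970 × €70.42 = €11,476,347.40.
Subtracting fixed costs: EBIT = €11,476,347.40 − €3,803,300 = €7,673,047.40.
So DOL = total CM / EBIT = €11,476,347.40 / €7,673,047.40 = 1.4957.
Operating income changes by 1.4957 × +12.9% = +19.3%.

+19.3%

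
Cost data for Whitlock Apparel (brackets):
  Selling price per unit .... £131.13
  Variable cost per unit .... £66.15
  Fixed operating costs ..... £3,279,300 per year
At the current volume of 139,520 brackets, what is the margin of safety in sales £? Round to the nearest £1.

Contribution margin per unit = £131.13 − £66.15 = £64.98. Break-even units = £3,279,300 ÷ £64.98 = 50,466.30; break-even revenue = 50,466.30 × £131.13 = £6,617,645.57.
Current sales = 139,520 × £131.13 = £18,295,257.60.
Margin of safety = £18,295,257.60 − £6,617,645.57 = £11,677,612.

£11,677,612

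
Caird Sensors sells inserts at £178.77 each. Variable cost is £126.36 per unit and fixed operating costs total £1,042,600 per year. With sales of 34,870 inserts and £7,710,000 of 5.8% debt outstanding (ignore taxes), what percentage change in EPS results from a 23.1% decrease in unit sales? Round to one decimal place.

Contribution at this volume is 34,870 × £52.41 = £1,827,536.70.
Operating income = contribution − fixed costs = £1,827,536.70 − £1,042,600 = £784,936.70.
After interest of £447,180.00, pre-tax earnings = £337,756.70.
DCL = total CM / (EBIT − I) = £1,827,536.70 / £337,756.70 = 5.4108.
EPS therefore changes by 5.4108 × (-23.1%) = -125.0%.

-125.0%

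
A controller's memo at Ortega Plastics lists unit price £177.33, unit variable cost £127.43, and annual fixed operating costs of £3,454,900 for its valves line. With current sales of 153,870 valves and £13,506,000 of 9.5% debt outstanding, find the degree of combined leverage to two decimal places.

2.61

Total contribution margin = 153,870 × £49.90 = £7,678,113.00.
EBIT = £7,678,113.00 − £3,454,900 = £4,223,213.00. Interest = £1,283,070.00, so EBIT − I = £2,940,143.00.
Degree of total leverage = total CM / (EBIT − interest) = £7,678,113.00 / £2,940,143.00 = 2.6115.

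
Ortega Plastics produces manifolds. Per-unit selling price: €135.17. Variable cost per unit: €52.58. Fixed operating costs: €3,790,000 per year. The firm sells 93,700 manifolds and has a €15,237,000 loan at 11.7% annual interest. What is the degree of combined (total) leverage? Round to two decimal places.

3.57

Total contribution margin = 93,700 × €82.59 = €7,738,683.00.
EBIT = €7,738,683.00 − €3,790,000 = €3,948,683.00. Interest = €1,782,729.00, so EBIT − I = €2,165,954.00.
DCL = contribution ÷ (EBIT − I) = €7,738,683.00 ÷ €2,165,954.00 = 3.5729.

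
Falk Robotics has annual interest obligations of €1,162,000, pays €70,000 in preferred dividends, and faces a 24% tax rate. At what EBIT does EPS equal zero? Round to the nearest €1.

€1,254,105

Preferred dividends are paid after tax, so their pre-tax equivalent is €70,000 ÷ (1 − 0.24) = €92,105.26.
EPS = 0 when EBIT covers interest plus the pre-tax preferred burden: €1,162,000 + €92,105.26 = €1,254,105.26.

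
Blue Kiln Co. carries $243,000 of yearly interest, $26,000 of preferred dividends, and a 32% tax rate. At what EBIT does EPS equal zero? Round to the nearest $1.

$281,235

Grossing the preferred dividend up to pre-tax terms: $26,000 / (1 − 0.32) = $38,235.29.
EPS = 0 when EBIT covers interest plus the pre-tax preferred burden: $243,000 + $38,235.29 = $281,235.29.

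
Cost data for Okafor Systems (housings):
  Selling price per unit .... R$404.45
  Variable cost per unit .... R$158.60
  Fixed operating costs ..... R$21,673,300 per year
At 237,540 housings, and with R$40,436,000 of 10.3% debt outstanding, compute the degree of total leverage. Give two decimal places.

1.79

At 237,540 units, contribution = 237,540 × R$245.85 = R$58,399,209.00.
EBIT = R$58,399,209.00 − R$21,673,300 = R$36,725,909.00. Interest = R$4,164,908.00.
DOL = R$58,399,209.00 ÷ R$36,725,909.00 = 1.5901; DFL = R$36,725,909.00 ÷ R$32,561,001.00 = 1.1279.
Combined leverage = 1.5901 × 1.1279 = 1.7935.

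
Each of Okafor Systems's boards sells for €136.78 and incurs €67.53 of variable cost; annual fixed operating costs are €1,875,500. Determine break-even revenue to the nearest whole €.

€3,704,417

Contribution margin per unit = €136.78 − €67.53 = €69.25, a CM ratio of €69.25 ÷ €136.78 = 0.5063.
Break-even revenue = fixed costs × price ÷ CM = €1,875,500 × €136.78 ÷ €69.25 = €3,704,417.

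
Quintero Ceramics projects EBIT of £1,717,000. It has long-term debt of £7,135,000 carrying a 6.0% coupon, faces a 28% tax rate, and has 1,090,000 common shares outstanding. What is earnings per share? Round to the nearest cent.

£0.85

Pre-tax income = £1,717,000 − £428,100.00 = £1,288,900.00.
After tax at 28%: net income = £1,288,900.00 × 0.72 = £928,008.00.
Per share: £928,008.00 / 1,090,000 shares = £0.85.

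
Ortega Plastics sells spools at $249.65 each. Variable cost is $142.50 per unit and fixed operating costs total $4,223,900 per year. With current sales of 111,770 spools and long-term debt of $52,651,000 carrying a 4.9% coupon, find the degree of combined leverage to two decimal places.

Contribution at this volume is 111,770 × $107.15 = $11,976,155.50.
EBIT = $11,976,155.50 − $4,223,900 = $7,752,255.50. Interest = $2,579,899.00, so EBIT − I = $5,172,356.50.
DCL = contribution ÷ (EBIT − I) = $11,976,155.50 ÷ $5,172,356.50 = 2.3154.

2.32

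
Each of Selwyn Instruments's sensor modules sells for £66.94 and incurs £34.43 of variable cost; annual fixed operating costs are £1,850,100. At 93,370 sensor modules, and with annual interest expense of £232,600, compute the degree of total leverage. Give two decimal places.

Contribution at this volume is 93,370 × £32.51 = £3,035,458.70.
Operating income = contribution − fixed costs = £3,035,458.70 − £1,850,100 = £1,185,358.70. Interest = £232,600.00.
DOL = £3,035,458.70 ÷ £1,185,358.70 = 2.5608; DFL = £1,185,358.70 ÷ £952,758.70 = 1.2441.
DCL = DOL × DFL = 2.5608 × 1.2441 = 3.1859.

3.19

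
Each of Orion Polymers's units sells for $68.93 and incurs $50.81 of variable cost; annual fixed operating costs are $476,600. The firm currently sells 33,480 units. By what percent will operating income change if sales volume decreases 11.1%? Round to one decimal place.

-51.8%

Total contribution margin = 33,480 × $18.12 = $606,657.60.
Subtracting fixed costs: EBIT = $606,657.60 − $476,600 = $130,057.60.
So DOL = total CM / EBIT = $606,657.60 / $130,057.60 = 4.6645.
So EBIT moves 4.6645 × (-11.1%) = -51.8%.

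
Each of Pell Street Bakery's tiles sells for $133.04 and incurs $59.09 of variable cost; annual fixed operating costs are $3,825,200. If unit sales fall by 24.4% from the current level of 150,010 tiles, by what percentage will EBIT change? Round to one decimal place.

Total contribution margin = 150,010 × $73.95 = $11,093,239.50.
Operating income = contribution − fixed costs = $11,093,239.50 − $3,825,200 = $7,268,039.50.
So DOL = total CM / EBIT = $11,093,239.50 / $7,268,039.50 = 1.5263.
Operating income changes by 1.5263 × -24.4% = -37.2%.

-37.2%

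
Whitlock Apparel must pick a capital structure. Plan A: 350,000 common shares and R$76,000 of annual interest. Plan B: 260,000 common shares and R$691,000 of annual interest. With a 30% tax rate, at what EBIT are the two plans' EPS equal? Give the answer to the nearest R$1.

R$2,467,667

Set EPS_A = EPS_B: (EBIT − R$76,000)(1 − 0.30) ÷ 350,000 = (EBIT − R$691,000)(1 − 0.30) ÷ 260,000.
Cancelling (1 − t) and cross-multiplying: 260,000·(EBIT − 76,000) = 350,000·(EBIT − 691,000).
EBIT × (350,000 − 260,000) = 691,000 × 350,000 − 76,000 × 260,000 = 222,090,000,000, so EBIT = 222,090,000,000 ÷ 90,000 = 2,467,666.67.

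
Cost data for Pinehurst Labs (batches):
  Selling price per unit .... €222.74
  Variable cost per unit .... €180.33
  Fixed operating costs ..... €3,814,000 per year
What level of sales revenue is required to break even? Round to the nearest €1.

Contribution margin per unit = €222.74 − €180.33 = €42.41, a CM ratio of €42.41 ÷ €222.74 = 0.1904.
Break-even revenue = fixed costs × price ÷ CM = €3,814,000 × €222.74 ÷ €42.41 = €20,031,369.

€20,031,369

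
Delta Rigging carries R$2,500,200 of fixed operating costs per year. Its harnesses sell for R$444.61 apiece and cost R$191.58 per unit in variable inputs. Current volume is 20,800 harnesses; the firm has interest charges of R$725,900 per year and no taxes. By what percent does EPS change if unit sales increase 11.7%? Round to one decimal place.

+30.2%

Total contribution margin = 20,800 × R$253.03 = R$5,263,024.00.
EBIT = R$5,263,024.00 − R$2,500,200 = R$2,762,824.00.
Interest = R$725,900.00, so EBIT − I = R$2,036,924.00.
DCL = total CM / (EBIT − I) = R$5,263,024.00 / R$2,036,924.00 = 2.5838.
%ΔEPS = DCL × %ΔSales = 2.5838 × +11.7% = +30.2%.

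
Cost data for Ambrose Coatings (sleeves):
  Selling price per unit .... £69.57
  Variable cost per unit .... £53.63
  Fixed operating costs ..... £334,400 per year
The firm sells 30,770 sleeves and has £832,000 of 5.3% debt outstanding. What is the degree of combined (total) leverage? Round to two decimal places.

At 30,770 units, contribution = 30,770 × £15.94 = £490,473.80.
Operating income = contribution − fixed costs = £490,473.80 − £334,400 = £156,073.80. Interest = £44,096.00.
DOL = £490,473.80 ÷ £156,073.80 = 3.1426; DFL = £156,073.80 ÷ £111,977.80 = 1.3938.
Combined leverage = 3.1426 × 1.3938 = 4.3802.

4.38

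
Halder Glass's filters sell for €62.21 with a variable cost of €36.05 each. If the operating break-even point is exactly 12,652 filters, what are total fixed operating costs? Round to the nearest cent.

Contribution margin per unit = €62.21 − €36.05 = €26.16.
Since BE = FC / CM, FC = 12,652 × €26.16 = €330,976.32.

€330,976.32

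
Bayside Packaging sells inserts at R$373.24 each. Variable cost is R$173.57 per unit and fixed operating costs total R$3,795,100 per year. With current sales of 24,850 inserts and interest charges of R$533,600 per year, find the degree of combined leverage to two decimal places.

7.84

Total contribution margin = 24,850 × R$199.67 = R$4,961,799.50.
Subtracting fixed costs: EBIT = R$4,961,799.50 − R$3,795,100 = R$1,166,699.50. Interest = R$533,600.00.
DOL = R$4,961,799.50 ÷ R$1,166,699.50 = 4.2529; DFL = R$1,166,699.50 ÷ R$633,099.50 = 1.8428.
Combined leverage = 4.2529 × 1.8428 = 7.8372.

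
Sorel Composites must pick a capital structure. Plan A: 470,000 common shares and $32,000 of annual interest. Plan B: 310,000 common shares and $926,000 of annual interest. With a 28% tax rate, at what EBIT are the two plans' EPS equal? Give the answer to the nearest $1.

At indifference, (EBIT − 32,000)(1 − t)/470,000 = (EBIT − 926,000)(1 − t)/310,000.
Cancelling (1 − t) and cross-multiplying: 310,000·(EBIT − 32,000) = 470,000·(EBIT − 926,000).
EBIT × (470,000 − 310,000) = 926,000 × 470,000 − 32,000 × 310,000 = 425,300,000,000, so EBIT = 425,300,000,000 ÷ 160,000 = 2,658,125.00.

$2,658,125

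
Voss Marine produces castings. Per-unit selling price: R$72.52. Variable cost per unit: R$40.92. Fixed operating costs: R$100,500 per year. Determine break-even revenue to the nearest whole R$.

R$230,641

CM per unit = R$72.52 − R$40.92 = R$31.60; CM ratio = R$31.60 / R$72.52 = 0.4357.
Break-even sales = FC ÷ CM ratio = R$100,500 × R$72.52 / R$31.60 = R$230,641.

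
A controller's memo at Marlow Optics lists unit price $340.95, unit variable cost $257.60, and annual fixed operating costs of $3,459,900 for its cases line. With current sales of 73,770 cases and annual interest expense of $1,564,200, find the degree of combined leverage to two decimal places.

5.47

Contribution at this volume is 73,770 × $83.35 = $6,148,729.50.
EBIT = $6,148,729.50 − $3,459,900 = $2,688,829.50. Interest = $1,564,200.00, so EBIT − I = $1,124,629.50.
Degree of total leverage = total CM / (EBIT − interest) = $6,148,729.50 / $1,124,629.50 = 5.4673.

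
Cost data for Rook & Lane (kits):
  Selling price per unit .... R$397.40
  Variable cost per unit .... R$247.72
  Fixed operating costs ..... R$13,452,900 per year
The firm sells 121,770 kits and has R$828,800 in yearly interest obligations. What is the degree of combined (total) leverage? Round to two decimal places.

Total contribution margin = 121,770 × R$149.68 = R$18,226,533.60.
EBIT = R$18,226,533.60 − R$13,452,900 = R$4,773,633.60. Interest = R$828,800.00.
DOL = R$18,226,533.60 ÷ R$4,773,633.60 = 3.8182; DFL = R$4,773,633.60 ÷ R$3,944,833.60 = 1.2101.
DCL = DOL × DFL = 3.8182 × 1.2101 = 4.6204.

4.62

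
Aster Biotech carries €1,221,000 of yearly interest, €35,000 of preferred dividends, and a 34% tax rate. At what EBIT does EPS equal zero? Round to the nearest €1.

Grossing the preferred dividend up to pre-tax terms: €35,000 / (1 − 0.34) = €53,030.30.
Financial break-even EBIT = interest + D_p ÷ (1 − t) = €1,221,000 + €53,030.30 = €1,274,030.30.

€1,274,030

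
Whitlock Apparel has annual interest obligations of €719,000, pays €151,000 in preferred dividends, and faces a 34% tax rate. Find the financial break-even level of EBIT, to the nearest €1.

€947,788

Preferred dividends are paid after tax, so their pre-tax equivalent is €151,000 ÷ (1 − 0.34) = €228,787.88.
Financial break-even EBIT = interest + D_p ÷ (1 − t) = €719,000 + €228,787.88 = €947,787.88.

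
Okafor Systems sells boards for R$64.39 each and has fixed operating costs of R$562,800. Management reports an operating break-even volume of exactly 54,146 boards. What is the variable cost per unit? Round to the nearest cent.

At break-even, FC = Q × (P − VC), so P − VC = R$562,800 ÷ 54,146 = R$10.3941.
Hence VC = price − CM = R$64.39 − R$10.3941 = R$54.00.

R$54.00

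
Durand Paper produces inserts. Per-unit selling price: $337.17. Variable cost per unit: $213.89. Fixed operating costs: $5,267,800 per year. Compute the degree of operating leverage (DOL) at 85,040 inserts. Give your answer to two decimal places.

Contribution at this volume is 85,040 × $123.28 = $10,483,731.20.
Subtracting fixed costs: EBIT = $10,483,731.20 − $5,267,800 = $5,215,931.20.
Degree of operating leverage = $10,483,731.20 / $5,215,931.20 = 2.0099.

2.01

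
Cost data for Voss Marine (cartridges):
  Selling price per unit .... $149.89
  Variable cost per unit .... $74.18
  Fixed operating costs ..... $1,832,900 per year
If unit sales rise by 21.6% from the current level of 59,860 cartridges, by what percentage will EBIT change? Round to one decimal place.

+36.3%

At 59,860 units, contribution = 59,860 × $75.71 = $4,532,000.60.
Operating income = contribution − fixed costs = $4,532,000.60 − $1,832,900 = $2,699,100.60.
So DOL = total CM / EBIT = $4,532,000.60 / $2,699,100.60 = 1.6791.
%ΔEBIT = DOL × %ΔSales = 1.6791 × +21.6% = +36.3%.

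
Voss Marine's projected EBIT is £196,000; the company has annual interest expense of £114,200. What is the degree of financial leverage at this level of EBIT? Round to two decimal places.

2.40

Annual interest charges come to £114,200.00.
DFL = EBIT ÷ (EBIT − I) = £196,000 ÷ (£196,000 − £114,200.00) = £196,000 ÷ £81,800.00 = 2.3961.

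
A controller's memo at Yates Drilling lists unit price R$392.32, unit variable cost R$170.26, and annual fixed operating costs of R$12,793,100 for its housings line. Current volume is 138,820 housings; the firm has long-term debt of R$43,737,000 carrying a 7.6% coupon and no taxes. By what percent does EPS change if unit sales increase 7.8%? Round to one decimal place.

+16.3%

Total contribution margin = 138,820 × R$222.06 = R$30,826,369.20.
EBIT = R$30,826,369.20 − R$12,793,100 = R$18,033,269.20.
Interest = R$3,324,012.00, so EBIT − I = R$14,709,257.20.
DCL = total CM / (EBIT − I) = R$30,826,369.20 / R$14,709,257.20 = 2.0957.
EPS therefore changes by 2.0957 × (+7.8%) = +16.3%.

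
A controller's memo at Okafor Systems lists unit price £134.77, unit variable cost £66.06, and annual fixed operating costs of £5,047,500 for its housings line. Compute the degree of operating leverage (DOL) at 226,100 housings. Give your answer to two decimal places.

1.48

Contribution at this volume is 226,100 × £68.71 = £15,535,331.00.
EBIT = £15,535,331.00 − £5,047,500 = £10,487,831.00.
Degree of operating leverage = £15,535,331.00 / £10,487,831.00 = 1.4813.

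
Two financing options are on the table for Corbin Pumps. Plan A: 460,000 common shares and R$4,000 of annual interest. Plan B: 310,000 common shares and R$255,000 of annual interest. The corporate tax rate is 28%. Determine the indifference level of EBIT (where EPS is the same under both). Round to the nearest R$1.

R$773,733

At indifference, (EBIT − 4,000)(1 − t)/460,000 = (EBIT − 255,000)(1 − t)/310,000.
Cancelling (1 − t) and cross-multiplying: 310,000·(EBIT − 4,000) = 460,000·(EBIT − 255,000).
Solving, EBIT = (255,000·460,000 − 4,000·310,000) / (460,000 − 310,000) = 116,060,000,000 / 150,000 = 773,733.33.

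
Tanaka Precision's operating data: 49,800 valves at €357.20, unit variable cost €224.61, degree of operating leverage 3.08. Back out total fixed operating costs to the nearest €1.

At 49,800 units, contribution = 49,800 × €132.59 = €6,602,982.00.
Since DOL = CM ÷ EBIT, EBIT = €6,602,982.00 ÷ 3.08 = €2,143,825.32.
And FC = contribution − EBIT = €6,602,982.00 − €2,143,825.32 = €4,459,157.

€4,459,157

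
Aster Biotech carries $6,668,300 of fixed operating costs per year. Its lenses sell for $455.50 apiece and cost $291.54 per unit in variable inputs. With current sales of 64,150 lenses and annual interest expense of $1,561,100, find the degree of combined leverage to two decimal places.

4.60

At 64,150 units, contribution = 64,150 × $163.96 = $10,518,034.00.
EBIT = $10,518,034.00 − $6,668,300 = $3,849,734.00. Interest = $1,561,100.00, so EBIT − I = $2,288,634.00.
Degree of total leverage = total CM / (EBIT − interest) = $10,518,034.00 / $2,288,634.00 = 4.5958.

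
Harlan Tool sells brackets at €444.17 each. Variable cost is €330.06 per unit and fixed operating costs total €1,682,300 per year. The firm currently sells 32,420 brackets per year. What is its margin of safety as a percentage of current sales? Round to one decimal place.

54.5%

Unit CM = price − variable cost = €444.17 − €330.06 = €114.11. Break-even units = €1,682,300 ÷ €114.11 = 14,742.79; break-even revenue = 14,742.79 × €444.17 = €6,548,305.94.
Current sales = 32,420 × €444.17 = €14,399,991.40.
Margin of safety = (€14,399,991.40 − €6,548,305.94) ÷ €14,399,991.40 = 54.5%.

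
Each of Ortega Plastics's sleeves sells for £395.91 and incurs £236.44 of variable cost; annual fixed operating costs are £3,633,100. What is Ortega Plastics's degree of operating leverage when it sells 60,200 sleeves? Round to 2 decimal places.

Contribution at this volume is 60,200 × £159.47 = £9,600,094.00.
Subtracting fixed costs: EBIT = £9,600,094.00 − £3,633,100 = £5,966,994.00.
Degree of operating leverage = £9,600,094.00 / £5,966,994.00 = 1.6089.

1.61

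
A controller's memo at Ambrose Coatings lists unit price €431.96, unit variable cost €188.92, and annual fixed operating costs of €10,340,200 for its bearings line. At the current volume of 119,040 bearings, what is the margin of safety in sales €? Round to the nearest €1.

€33,042,668

Each unit contributes €431.96 − €188.92 = €243.04. Break-even units = €10,340,200 ÷ €243.04 = 42,545.26; break-even revenue = 42,545.26 × €431.96 = €18,377,850.53.
Current sales = 119,040 × €431.96 = €51,420,518.40.
Margin of safety = €51,420,518.40 − €18,377,850.53 = €33,042,668.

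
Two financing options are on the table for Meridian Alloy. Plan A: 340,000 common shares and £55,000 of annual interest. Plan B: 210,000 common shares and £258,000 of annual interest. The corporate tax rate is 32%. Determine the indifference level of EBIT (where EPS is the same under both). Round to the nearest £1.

Set EPS_A = EPS_B: (EBIT − £55,000)(1 − 0.32) ÷ 340,000 = (EBIT − £258,000)(1 − 0.32) ÷ 210,000.
The (1 − t) factor cancels: (EBIT − 55,000) × 210,000 = (EBIT − 258,000) × 340,000.
EBIT × (340,000 − 210,000) = 258,000 × 340,000 − 55,000 × 210,000 = 76,170,000,000, so EBIT = 76,170,000,000 ÷ 130,000 = 585,923.08.

£585,923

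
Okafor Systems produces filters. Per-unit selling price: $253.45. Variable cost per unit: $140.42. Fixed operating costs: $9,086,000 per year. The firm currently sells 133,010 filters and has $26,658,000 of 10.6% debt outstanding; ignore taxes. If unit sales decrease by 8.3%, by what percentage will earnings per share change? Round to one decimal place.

-40.0%

At 133,010 units, contribution = 133,010 × $113.03 = $15,034,120.30.
Operating income = contribution − fixed costs = $15,034,120.30 − $9,086,000 = $5,948,120.30.
Interest = $2,825,748.00, so EBIT − I = $3,122,372.30.
DCL = total CM / (EBIT − I) = $15,034,120.30 / $3,122,372.30 = 4.8150.
%ΔEPS = DCL × %ΔSales = 4.8150 × -8.3% = -40.0%.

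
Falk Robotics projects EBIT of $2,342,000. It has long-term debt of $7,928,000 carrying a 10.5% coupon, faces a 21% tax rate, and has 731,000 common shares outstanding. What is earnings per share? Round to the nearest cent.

$1.63

Pre-tax income = $2,342,000 − $832,440.00 = $1,509,560.00.
After tax at 21%: net income = $1,509,560.00 × 0.79 = $1,192,552.40.
EPS = $1,192,552.40 ÷ 731,000 = $1.63.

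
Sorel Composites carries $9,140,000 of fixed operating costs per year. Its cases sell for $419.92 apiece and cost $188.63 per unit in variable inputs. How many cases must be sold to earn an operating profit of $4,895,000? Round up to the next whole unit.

Unit CM = price − variable cost = $419.92 − $188.63 = $231.29.
Units = (FC + target) / CM = ($9,140,000 + $4,895,000) / $231.29 = 60,681.40, so 60,682 cases.

60,682 cases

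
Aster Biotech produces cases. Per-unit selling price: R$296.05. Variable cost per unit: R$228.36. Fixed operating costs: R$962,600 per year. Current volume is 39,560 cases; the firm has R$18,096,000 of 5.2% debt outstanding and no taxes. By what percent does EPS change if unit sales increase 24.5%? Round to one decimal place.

Total contribution margin = 39,560 × R$67.69 = R$2,677,816.40.
Subtracting fixed costs: EBIT = R$2,677,816.40 − R$962,600 = R$1,715,216.40.
After interest of R$940,992.00, pre-tax earnings = R$774,224.40.
DCL = total CM / (EBIT − I) = R$2,677,816.40 / R$774,224.40 = 3.4587.
%ΔEPS = DCL × %ΔSales = 3.4587 × +24.5% = +84.7%.

+84.7%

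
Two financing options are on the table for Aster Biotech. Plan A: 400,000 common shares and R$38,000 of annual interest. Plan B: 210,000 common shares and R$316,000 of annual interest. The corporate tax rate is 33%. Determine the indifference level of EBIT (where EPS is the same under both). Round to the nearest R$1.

R$623,263

Set EPS_A = EPS_B: (EBIT − R$38,000)(1 − 0.33) ÷ 400,000 = (EBIT − R$316,000)(1 − 0.33) ÷ 210,000.
The (1 − t) factor cancels: (EBIT − 38,000) × 210,000 = (EBIT − 316,000) × 400,000.
Solving, EBIT = (316,000·400,000 − 38,000·210,000) / (400,000 − 210,000) = 118,420,000,000 / 190,000 = 623,263.16.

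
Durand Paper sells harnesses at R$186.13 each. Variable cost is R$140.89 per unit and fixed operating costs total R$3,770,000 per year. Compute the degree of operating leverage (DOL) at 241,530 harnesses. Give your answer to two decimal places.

1.53

Total contribution margin = 241,530 × R$45.24 = R$10,926,817.20.
Subtracting fixed costs: EBIT = R$10,926,817.20 − R$3,770,000 = R$7,156,817.20.
So DOL = total CM / EBIT = R$10,926,817.20 / R$7,156,817.20 = 1.5268.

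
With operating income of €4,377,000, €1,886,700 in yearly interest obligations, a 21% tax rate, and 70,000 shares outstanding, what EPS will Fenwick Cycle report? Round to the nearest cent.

€28.10

Interest = €1,886,700.00, so EBT = €4,377,000 − €1,886,700.00 = €2,490,300.00.
After tax at 21%: net income = €2,490,300.00 × 0.79 = €1,967,337.00.
EPS = €1,967,337.00 ÷ 70,000 = €28.10.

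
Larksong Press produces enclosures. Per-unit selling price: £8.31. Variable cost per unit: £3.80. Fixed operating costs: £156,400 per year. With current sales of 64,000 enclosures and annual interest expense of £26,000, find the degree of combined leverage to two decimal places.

2.72

At 64,000 units, contribution = 64,000 × £4.51 = £288,640.00.
Subtracting fixed costs: EBIT = £288,640.00 − £156,400 = £132,240.00. Interest = £26,000.00.
DOL = £288,640.00 ÷ £132,240.00 = 2.1827; DFL = £132,240.00 ÷ £106,240.00 = 1.2447.
DCL = DOL × DFL = 2.1827 × 1.2447 = 2.7168.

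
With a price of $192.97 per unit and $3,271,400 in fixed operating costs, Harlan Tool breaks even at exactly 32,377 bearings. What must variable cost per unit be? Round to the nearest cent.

At break-even, FC = Q × (P − VC), so P − VC = $3,271,400 ÷ 32,377 = $101.0409.
Hence VC = price − CM = $192.97 − $101.0409 = $91.93.

$91.93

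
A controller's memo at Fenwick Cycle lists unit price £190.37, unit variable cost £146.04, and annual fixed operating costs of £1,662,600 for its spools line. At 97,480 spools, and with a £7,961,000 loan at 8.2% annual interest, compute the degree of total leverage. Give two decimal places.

Total contribution margin = 97,480 × £44.33 = £4,321,288.40.
Subtracting fixed costs: EBIT = £4,321,288.40 − £1,662,600 = £2,658,688.40. Interest = £652,802.00, so EBIT − I = £2,005,886.40.
DCL = contribution ÷ (EBIT − I) = £4,321,288.40 ÷ £2,005,886.40 = 2.1543.

2.15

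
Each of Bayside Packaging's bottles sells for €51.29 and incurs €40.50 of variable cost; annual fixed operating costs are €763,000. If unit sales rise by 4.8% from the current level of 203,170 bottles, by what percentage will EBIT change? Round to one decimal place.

Total contribution margin = 203,170 × €10.79 = €2,192,204.30.
Operating income = contribution − fixed costs = €2,192,204.30 − €763,000 = €1,429,204.30.
So DOL = total CM / EBIT = €2,192,204.30 / €1,429,204.30 = 1.5339.
Operating income changes by 1.5339 × +4.8% = +7.4%.

+7.4%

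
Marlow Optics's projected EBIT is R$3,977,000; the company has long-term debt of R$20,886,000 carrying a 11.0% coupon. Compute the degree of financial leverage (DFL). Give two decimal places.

Interest = R$2,297,460.00.
DFL = EBIT ÷ (EBIT − I) = R$3,977,000 ÷ (R$3,977,000 − R$2,297,460.00) = R$3,977,000 ÷ R$1,679,540.00 = 2.3679.

2.37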